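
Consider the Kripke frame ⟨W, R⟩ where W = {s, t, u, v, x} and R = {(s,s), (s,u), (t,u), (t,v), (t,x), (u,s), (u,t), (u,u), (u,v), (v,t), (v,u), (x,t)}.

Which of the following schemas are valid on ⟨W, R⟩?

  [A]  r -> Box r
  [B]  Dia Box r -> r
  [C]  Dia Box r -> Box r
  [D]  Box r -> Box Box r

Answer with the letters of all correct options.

R is symmetric: every R-edge is matched by its reverse.
R is not transitive: s R u and u R t but not s R t.
R is not euclidean: t R u and t R x but not u R x.
R is not a subset of the identity: s R u with s ≠ u.
(A) r -> Box r is valid only on frames where every R-edge is a self-loop. Here R ⊄ identity — not valid.
(B) the dual of axiom B: valid iff R is symmetric. R is symmetric — valid.
(C) Dia Box r -> Box r is the dual of axiom 5; it is valid on a frame exactly when R is euclidean. R is not euclidean, so not valid.
(D) axiom 4: valid iff R is transitive. R is not transitive — not valid.

B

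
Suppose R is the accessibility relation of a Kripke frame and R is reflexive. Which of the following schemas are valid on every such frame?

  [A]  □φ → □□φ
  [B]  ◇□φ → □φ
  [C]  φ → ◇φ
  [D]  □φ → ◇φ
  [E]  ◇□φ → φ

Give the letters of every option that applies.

C, D

A reflexive relation is serial.
(A) □φ → □□φ is axiom 4, which corresponds to transitivity. Such an R need not be transitive — not valid.
(B) the dual of axiom 5: valid iff R is euclidean. Such an R need not be euclidean — not valid.
(C) the dual of axiom T: valid iff R is reflexive. Every such R is reflexive — valid.
(D) □φ → ◇φ is axiom D; it is valid on a frame exactly when R is serial. Every such R is serial, so valid.
(E) the dual of axiom B: valid iff R is symmetric. Such an R need not be symmetric — not valid.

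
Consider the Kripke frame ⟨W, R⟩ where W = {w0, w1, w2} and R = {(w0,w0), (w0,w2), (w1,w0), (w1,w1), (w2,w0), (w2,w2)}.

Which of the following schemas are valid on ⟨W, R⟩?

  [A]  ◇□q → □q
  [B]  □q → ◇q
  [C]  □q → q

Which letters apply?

B, C

R is reflexive: each world relates to itself.
R is not euclidean: w1 R w0 and w1 R w1 but not w0 R w1.
R is serial: every world has an R-successor.
(A) ◇□q → □q is the dual of axiom 5, which corresponds to the euclidean property. R is not euclidean — not valid.
(B) □q → ◇q is axiom D, which corresponds to seriality. R is serial — valid.
(C) □q → q is axiom T, which corresponds to reflexivity. R is reflexive — valid.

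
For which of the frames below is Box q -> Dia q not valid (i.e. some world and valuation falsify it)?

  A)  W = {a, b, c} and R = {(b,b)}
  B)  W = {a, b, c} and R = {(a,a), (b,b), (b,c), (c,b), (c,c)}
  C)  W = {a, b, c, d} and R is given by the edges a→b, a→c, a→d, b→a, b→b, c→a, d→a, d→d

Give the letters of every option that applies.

A

The schema Box q -> Dia q is axiom D; it is valid on a frame iff R is serial.
(A) R is not serial (a has no R-successor), so the schema fails here.
(B) R is serial (every world has an R-successor), so the schema is valid here.
(C) R is serial (every world has an R-successor), so the schema is valid here.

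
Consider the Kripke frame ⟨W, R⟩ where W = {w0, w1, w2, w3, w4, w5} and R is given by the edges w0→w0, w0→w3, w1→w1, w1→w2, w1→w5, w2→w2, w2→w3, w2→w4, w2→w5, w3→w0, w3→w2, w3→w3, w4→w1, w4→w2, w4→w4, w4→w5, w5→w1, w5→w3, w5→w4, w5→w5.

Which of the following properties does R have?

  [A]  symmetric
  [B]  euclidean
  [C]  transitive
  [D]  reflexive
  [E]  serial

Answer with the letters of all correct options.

D, E

(A) not symmetric: w1 R w2 but not w2 R w1.
(B) not euclidean: w1 R w2 and w1 R w1 but not w2 R w1.
(C) not transitive: w0 R w3 and w3 R w2 but not w0 R w2.
(D) reflexive: each world relates to itself.
(E) serial: every world has an R-successor.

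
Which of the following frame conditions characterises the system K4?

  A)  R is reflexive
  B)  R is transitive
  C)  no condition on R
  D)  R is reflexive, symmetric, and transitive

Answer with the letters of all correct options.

B

(A) this class determines T (= KT), not K4.
(B) K4 is sound and complete for exactly this class.
(C) this class determines K, not K4.
(D) this class determines S5, not K4.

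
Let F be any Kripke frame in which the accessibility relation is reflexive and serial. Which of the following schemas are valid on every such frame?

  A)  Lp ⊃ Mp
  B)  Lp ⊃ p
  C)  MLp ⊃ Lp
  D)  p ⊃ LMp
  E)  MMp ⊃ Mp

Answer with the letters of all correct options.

A, B

(A) Lp ⊃ Mp is axiom D; it is valid on a frame exactly when R is serial. Every such R is serial, so valid.
(B) Lp ⊃ p (axiom T) characterises the reflexive frames. Every such R is reflexive — valid.
(C) MLp ⊃ Lp is the dual of axiom 5; it is valid on a frame exactly when R is euclidean. Such an R need not be euclidean, so not valid.
(D) axiom B: valid iff R is symmetric. Such an R need not be symmetric — not valid.
(E) the dual of axiom 4: valid iff R is transitive. Such an R need not be transitive — not valid.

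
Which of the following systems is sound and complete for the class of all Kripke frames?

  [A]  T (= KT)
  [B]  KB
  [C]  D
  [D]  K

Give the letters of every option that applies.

D

(A) T (= KT) is determined by the class of reflexive frames.
(B) KB is determined by the class of symmetric frames.
(C) D is determined by the class of serial frames.
(D) K is determined by exactly this class.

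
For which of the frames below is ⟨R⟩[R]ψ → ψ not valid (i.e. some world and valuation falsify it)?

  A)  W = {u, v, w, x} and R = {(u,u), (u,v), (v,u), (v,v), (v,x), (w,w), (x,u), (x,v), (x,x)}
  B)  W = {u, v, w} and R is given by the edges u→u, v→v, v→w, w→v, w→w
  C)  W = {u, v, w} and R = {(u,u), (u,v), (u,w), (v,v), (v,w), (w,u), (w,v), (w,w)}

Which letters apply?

The schema ⟨R⟩[R]ψ → ψ is the dual of axiom B; it is valid on a frame iff R is symmetric.
(A) R is not symmetric (x R u but not u R x), so the schema fails here.
(B) R is symmetric (every R-edge is matched by its reverse), so the schema is valid here.
(C) R is not symmetric (u R v but not v R u), so the schema fails here.

A, C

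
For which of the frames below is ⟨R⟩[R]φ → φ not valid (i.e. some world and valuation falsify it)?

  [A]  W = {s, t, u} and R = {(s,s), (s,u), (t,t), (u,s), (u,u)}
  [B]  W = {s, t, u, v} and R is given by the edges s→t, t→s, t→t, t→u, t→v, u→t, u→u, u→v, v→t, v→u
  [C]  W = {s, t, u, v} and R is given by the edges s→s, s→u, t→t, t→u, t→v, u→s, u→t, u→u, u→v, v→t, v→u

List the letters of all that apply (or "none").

The schema ⟨R⟩[R]φ → φ is the dual of axiom B; it is valid on a frame iff R is symmetric.
(A) R is symmetric (every R-edge is matched by its reverse), so the schema is valid here.
(B) R is symmetric (every R-edge is matched by its reverse), so the schema is valid here.
(C) R is symmetric (every R-edge is matched by its reverse), so the schema is valid here.

none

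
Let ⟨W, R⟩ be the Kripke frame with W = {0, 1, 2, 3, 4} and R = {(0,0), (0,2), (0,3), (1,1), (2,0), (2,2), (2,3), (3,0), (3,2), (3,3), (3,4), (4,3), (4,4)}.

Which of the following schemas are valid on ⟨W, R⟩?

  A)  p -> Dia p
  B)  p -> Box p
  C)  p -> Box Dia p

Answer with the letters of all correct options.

A, C

R is reflexive: each world relates to itself.
R is symmetric: every R-edge is matched by its reverse.
R is not a subset of the identity: 0 R 2 with 0 ≠ 2.
(A) p -> Dia p is the dual of axiom T; it is valid on a frame exactly when R is reflexive. R is reflexive, so valid.
(B) p -> Box p is valid only on frames where every R-edge is a self-loop. Here R ⊄ identity — not valid.
(C) axiom B: valid iff R is symmetric. R is symmetric — valid.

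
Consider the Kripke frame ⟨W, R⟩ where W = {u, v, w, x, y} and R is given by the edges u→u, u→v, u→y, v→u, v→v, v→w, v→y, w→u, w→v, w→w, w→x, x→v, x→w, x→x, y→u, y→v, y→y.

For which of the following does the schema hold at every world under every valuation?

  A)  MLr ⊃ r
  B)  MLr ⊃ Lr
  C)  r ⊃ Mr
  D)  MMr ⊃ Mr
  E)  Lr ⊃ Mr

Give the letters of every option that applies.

R is reflexive: each world relates to itself.
R is not symmetric: w R u but not u R w.
R is not transitive: u R v and v R w but not u R w.
R is not euclidean: v R u and v R w but not u R w.
R is serial: every world has an R-successor.
(A) the dual of axiom B: valid iff R is symmetric. R is not symmetric — not valid.
(B) the dual of axiom 5: valid iff R is euclidean. R is not euclidean — not valid.
(C) r ⊃ Mr (the dual of axiom T) characterises the reflexive frames. R is reflexive — valid.
(D) MMr ⊃ Mr is the dual of axiom 4, which corresponds to transitivity. R is not transitive — not valid.
(E) Lr ⊃ Mr (axiom D) characterises the serial frames. R is serial — valid.

C, E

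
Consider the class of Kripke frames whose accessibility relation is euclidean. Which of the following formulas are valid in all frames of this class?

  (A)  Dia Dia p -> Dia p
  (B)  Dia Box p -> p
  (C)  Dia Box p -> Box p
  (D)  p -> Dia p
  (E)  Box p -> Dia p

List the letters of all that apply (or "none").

C

(A) Dia Dia p -> Dia p (the dual of axiom 4) characterises the transitive frames. Such an R need not be transitive — not valid.
(B) Dia Box p -> p is the dual of axiom B, which corresponds to symmetry. Such an R need not be symmetric — not valid.
(C) the dual of axiom 5: valid iff R is euclidean. Every such R is euclidean — valid.
(D) the dual of axiom T: valid iff R is reflexive. Such an R need not be reflexive — not valid.
(E) Box p -> Dia p is axiom D; it is valid on a frame exactly when R is serial. Such an R need not be serial, so not valid.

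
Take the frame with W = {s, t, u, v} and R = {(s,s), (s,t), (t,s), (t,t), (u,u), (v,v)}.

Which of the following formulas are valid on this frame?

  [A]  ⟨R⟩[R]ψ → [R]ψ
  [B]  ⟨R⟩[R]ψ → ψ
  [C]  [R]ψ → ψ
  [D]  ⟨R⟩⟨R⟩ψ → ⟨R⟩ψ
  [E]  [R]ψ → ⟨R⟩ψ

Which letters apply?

R is reflexive: each world relates to itself.
R is symmetric: every R-edge is matched by its reverse.
R is transitive: R is closed under composition.
R is euclidean: any two R-successors of the same world are R-related.
R is serial: every world has an R-successor.
(A) ⟨R⟩[R]ψ → [R]ψ is the dual of axiom 5; it is valid on a frame exactly when R is euclidean. R is euclidean, so valid.
(B) ⟨R⟩[R]ψ → ψ (the dual of axiom B) characterises the symmetric frames. R is symmetric — valid.
(C) axiom T: valid iff R is reflexive. R is reflexive — valid.
(D) the dual of axiom 4: valid iff R is transitive. R is transitive — valid.
(E) axiom D: valid iff R is serial. R is serial — valid.

A, B, C, D, E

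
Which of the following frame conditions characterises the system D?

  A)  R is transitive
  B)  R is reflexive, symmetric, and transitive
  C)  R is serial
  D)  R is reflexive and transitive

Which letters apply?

(A) this class determines K4, not D.
(B) this class determines S5, not D.
(C) D is sound and complete for exactly this class.
(D) this class determines S4, not D.

C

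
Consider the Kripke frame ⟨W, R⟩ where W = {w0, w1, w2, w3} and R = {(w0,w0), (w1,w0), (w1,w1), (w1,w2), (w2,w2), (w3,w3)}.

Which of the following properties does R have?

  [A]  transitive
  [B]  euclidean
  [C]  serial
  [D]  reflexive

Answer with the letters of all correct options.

(A) transitive: R is closed under composition.
(B) not euclidean: w1 R w0 and w1 R w1 but not w0 R w1.
(C) serial: every world has an R-successor.
(D) reflexive: each world relates to itself.

A, C, D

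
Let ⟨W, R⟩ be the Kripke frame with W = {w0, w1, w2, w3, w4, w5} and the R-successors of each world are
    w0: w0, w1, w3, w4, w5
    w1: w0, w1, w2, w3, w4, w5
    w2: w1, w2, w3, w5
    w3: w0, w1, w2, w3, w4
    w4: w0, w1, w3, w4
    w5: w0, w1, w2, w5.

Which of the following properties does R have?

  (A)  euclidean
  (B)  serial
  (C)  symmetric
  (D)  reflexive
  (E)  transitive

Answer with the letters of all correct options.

B, C, D

(A) not euclidean: w0 R w3 and w0 R w5 but not w3 R w5.
(B) serial: every world has an R-successor.
(C) symmetric: every R-edge is matched by its reverse.
(D) reflexive: each world relates to itself.
(E) not transitive: w0 R w1 and w1 R w2 but not w0 R w2.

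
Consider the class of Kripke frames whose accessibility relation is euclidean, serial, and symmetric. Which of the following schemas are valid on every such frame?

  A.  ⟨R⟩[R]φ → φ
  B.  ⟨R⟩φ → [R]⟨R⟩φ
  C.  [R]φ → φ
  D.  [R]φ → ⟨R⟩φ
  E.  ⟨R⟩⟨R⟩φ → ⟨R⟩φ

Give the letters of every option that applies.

Serial, symmetric and euclidean together give transitive (from symmetry + euclidean) and then reflexive; the relation is an equivalence.
(A) ⟨R⟩[R]φ → φ is the dual of axiom B, which corresponds to symmetry. Every such R is symmetric — valid.
(B) ⟨R⟩φ → [R]⟨R⟩φ (axiom 5) characterises the euclidean frames. Every such R is euclidean — valid.
(C) axiom T: valid iff R is reflexive. Every such R is reflexive — valid.
(D) axiom D: valid iff R is serial. Every such R is serial — valid.
(E) the dual of axiom 4: valid iff R is transitive. Every such R is transitive — valid.

A, B, C, D, E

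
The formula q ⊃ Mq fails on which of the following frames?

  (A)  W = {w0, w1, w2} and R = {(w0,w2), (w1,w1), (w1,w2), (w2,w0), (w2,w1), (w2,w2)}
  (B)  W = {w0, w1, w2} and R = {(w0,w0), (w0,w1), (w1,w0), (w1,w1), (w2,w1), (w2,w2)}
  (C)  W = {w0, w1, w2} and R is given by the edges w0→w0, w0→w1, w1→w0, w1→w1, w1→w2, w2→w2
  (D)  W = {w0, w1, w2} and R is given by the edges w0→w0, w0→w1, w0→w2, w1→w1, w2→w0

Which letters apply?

A, D

The schema q ⊃ Mq is the dual of axiom T; it is valid on a frame iff R is reflexive.
(A) R is not reflexive (not w0 R w0), so the schema fails here.
(B) R is reflexive (each world relates to itself), so the schema is valid here.
(C) R is reflexive (each world relates to itself), so the schema is valid here.
(D) R is not reflexive (not w2 R w2), so the schema fails here.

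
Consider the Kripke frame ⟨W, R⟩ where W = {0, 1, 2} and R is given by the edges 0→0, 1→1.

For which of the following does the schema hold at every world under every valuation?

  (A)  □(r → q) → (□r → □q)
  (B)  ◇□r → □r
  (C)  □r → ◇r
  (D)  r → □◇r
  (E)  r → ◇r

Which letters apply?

R is not reflexive: not 2 R 2.
R is symmetric: every R-edge is matched by its reverse.
R is euclidean: any two R-successors of the same world are R-related.
R is not serial: 2 has no R-successor.
(A) this is just K, valid on every normal frame.
(B) ◇□r → □r is the dual of axiom 5; it is valid on a frame exactly when R is euclidean. R is euclidean, so valid.
(C) □r → ◇r (axiom D) characterises the serial frames. R is not serial — not valid.
(D) r → □◇r (axiom B) characterises the symmetric frames. R is symmetric — valid.
(E) r → ◇r (the dual of axiom T) characterises the reflexive frames. R is not reflexive — not valid.

A, B, D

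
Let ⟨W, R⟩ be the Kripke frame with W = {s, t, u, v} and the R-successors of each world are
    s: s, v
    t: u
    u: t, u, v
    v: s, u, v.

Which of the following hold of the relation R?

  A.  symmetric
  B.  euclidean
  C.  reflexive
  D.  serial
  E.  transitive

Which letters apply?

A, D

(A) symmetric: every R-edge is matched by its reverse.
(B) not euclidean: u R t and u R v but not t R v.
(C) not reflexive: not t R t.
(D) serial: every world has an R-successor.
(E) not transitive: s R v and v R u but not s R u.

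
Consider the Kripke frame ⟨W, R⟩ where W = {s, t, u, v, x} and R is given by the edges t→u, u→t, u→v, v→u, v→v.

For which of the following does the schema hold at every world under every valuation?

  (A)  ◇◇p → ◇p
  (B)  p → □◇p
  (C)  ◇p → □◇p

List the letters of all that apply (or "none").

R is symmetric: every R-edge is matched by its reverse.
R is not transitive: t R u and u R t but not t R t.
R is not euclidean: u R t and u R v but not t R v.
(A) the dual of axiom 4: valid iff R is transitive. R is not transitive — not valid.
(B) axiom B: valid iff R is symmetric. R is symmetric — valid.
(C) axiom 5: valid iff R is euclidean. R is not euclidean — not valid.

B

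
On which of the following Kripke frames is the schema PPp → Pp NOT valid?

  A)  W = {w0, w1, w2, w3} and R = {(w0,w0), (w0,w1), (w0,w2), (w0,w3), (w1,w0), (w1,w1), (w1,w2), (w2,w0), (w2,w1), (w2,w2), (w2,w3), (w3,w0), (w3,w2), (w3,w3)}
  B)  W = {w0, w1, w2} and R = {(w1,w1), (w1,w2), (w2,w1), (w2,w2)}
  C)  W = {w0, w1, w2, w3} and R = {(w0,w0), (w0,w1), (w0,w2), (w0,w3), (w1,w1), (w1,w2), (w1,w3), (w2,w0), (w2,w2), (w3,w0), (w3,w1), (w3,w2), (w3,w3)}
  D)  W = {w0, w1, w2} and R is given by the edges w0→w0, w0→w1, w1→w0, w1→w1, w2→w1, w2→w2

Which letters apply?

A, C, D

The schema PPp → Pp is the dual of axiom 4; it is valid on a frame iff R is transitive.
(A) R is not transitive (w1 R w0 and w0 R w3 but not w1 R w3), so the schema fails here.
(B) R is transitive (R is closed under composition), so the schema is valid here.
(C) R is not transitive (w1 R w2 and w2 R w0 but not w1 R w0), so the schema fails here.
(D) R is not transitive (w2 R w1 and w1 R w0 but not w2 R w0), so the schema fails here.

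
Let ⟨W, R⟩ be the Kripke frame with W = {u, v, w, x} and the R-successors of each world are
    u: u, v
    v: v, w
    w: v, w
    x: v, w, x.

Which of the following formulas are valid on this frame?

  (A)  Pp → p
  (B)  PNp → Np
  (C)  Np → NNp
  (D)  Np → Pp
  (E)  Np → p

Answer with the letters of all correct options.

D, E

R is reflexive: each world relates to itself.
R is not transitive: u R v and v R w but not u R w.
R is not euclidean: u R v and u R u but not v R u.
R is serial: every world has an R-successor.
R is not a subset of the identity: u R v with u ≠ v.
(A) Pp → p is the converse of T; it holds exactly when R ⊆ identity. Here R ⊄ identity — not valid.
(B) PNp → Np (the dual of axiom 5) characterises the euclidean frames. R is not euclidean — not valid.
(C) Np → NNp is axiom 4; it is valid on a frame exactly when R is transitive. R is not transitive, so not valid.
(D) Np → Pp is axiom D, which corresponds to seriality. R is serial — valid.
(E) Np → p is axiom T; it is valid on a frame exactly when R is reflexive. R is reflexive, so valid.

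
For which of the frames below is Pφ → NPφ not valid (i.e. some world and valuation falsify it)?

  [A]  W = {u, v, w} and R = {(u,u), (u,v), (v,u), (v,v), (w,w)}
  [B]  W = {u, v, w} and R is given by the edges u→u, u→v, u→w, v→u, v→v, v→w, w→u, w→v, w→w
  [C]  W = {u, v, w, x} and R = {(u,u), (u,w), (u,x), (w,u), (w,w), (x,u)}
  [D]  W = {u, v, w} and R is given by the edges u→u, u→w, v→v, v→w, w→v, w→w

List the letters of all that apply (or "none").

The schema Pφ → NPφ is axiom 5; it is valid on a frame iff R is euclidean.
(A) R is euclidean (any two R-successors of the same world are R-related), so the schema is valid here.
(B) R is euclidean (any two R-successors of the same world are R-related), so the schema is valid here.
(C) R is not euclidean (u R w and u R x but not w R x), so the schema fails here.
(D) R is not euclidean (u R w and u R u but not w R u), so the schema fails here.

C, D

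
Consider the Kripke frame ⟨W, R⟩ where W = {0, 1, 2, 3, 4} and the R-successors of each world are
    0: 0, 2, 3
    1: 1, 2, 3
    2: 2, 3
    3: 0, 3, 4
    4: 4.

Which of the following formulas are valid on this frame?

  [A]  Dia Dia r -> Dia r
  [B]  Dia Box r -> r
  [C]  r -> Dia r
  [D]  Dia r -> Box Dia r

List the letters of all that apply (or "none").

R is reflexive: each world relates to itself.
R is not symmetric: 0 R 2 but not 2 R 0.
R is not transitive: 0 R 3 and 3 R 4 but not 0 R 4.
R is not euclidean: 0 R 2 and 0 R 0 but not 2 R 0.
(A) Dia Dia r -> Dia r is the dual of axiom 4; it is valid on a frame exactly when R is transitive. R is not transitive, so not valid.
(B) Dia Box r -> r (the dual of axiom B) characterises the symmetric frames. R is not symmetric — not valid.
(C) r -> Dia r (the dual of axiom T) characterises the reflexive frames. R is reflexive — valid.
(D) Dia r -> Box Dia r is axiom 5, which corresponds to the euclidean property. R is not euclidean — not valid.

C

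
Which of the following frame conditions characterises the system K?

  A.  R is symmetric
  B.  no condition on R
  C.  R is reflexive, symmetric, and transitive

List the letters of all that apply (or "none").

(A) this class determines KB, not K.
(B) K is sound and complete for exactly this class.
(C) this class determines S5, not K.

B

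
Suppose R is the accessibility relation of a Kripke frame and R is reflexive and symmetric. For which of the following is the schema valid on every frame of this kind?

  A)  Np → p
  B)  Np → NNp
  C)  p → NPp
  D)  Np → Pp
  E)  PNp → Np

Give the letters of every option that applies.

A, C, D

Reflexive relations are serial.
(A) axiom T: valid iff R is reflexive. Every such R is reflexive — valid.
(B) axiom 4: valid iff R is transitive. Such an R need not be transitive — not valid.
(C) axiom B: valid iff R is symmetric. Every such R is symmetric — valid.
(D) Np → Pp (axiom D) characterises the serial frames. Every such R is serial — valid.
(E) the dual of axiom 5: valid iff R is euclidean. Such an R need not be euclidean — not valid.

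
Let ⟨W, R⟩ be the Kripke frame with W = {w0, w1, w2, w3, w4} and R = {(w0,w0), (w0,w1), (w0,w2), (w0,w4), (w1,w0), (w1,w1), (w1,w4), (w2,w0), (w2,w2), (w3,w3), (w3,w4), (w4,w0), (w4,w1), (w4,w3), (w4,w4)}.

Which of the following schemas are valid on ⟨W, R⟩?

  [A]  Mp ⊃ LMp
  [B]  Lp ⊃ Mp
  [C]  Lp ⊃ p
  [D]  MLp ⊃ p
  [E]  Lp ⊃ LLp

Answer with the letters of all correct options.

B, C, D

R is reflexive: each world relates to itself.
R is symmetric: every R-edge is matched by its reverse.
R is not transitive: w0 R w4 and w4 R w3 but not w0 R w3.
R is not euclidean: w0 R w1 and w0 R w2 but not w1 R w2.
R is serial: every world has an R-successor.
(A) Mp ⊃ LMp is axiom 5, which corresponds to the euclidean property. R is not euclidean — not valid.
(B) Lp ⊃ Mp is axiom D; it is valid on a frame exactly when R is serial. R is serial, so valid.
(C) Lp ⊃ p (axiom T) characterises the reflexive frames. R is reflexive — valid.
(D) MLp ⊃ p (the dual of axiom B) characterises the symmetric frames. R is symmetric — valid.
(E) Lp ⊃ LLp is axiom 4, which corresponds to transitivity. R is not transitive — not valid.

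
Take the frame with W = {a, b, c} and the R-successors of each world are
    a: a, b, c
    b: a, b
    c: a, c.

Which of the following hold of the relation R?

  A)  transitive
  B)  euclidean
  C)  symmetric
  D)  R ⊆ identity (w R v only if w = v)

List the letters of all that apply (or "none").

C

(A) not transitive: b R a and a R c but not b R c.
(B) not euclidean: a R b and a R c but not b R c.
(C) symmetric: every R-edge is matched by its reverse.
(D) not ⊆ identity: a R b with a ≠ b.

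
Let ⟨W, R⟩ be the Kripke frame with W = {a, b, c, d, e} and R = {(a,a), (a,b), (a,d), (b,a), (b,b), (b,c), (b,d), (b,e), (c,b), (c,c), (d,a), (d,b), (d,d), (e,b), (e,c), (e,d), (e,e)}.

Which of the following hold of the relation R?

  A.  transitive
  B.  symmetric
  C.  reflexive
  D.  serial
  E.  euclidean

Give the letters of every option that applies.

(A) not transitive: a R b and b R c but not a R c.
(B) not symmetric: e R c but not c R e.
(C) reflexive: each world relates to itself.
(D) serial: every world has an R-successor.
(E) not euclidean: b R a and b R c but not a R c.

C, D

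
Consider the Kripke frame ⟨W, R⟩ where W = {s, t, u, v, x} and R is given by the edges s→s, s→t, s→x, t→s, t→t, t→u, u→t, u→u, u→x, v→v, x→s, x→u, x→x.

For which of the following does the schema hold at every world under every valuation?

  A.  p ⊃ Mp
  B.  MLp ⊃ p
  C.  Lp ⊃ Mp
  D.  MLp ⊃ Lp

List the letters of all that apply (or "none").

A, B, C

R is reflexive: each world relates to itself.
R is symmetric: every R-edge is matched by its reverse.
R is not euclidean: s R t and s R x but not t R x.
R is serial: every world has an R-successor.
(A) p ⊃ Mp (the dual of axiom T) characterises the reflexive frames. R is reflexive — valid.
(B) MLp ⊃ p is the dual of axiom B, which corresponds to symmetry. R is symmetric — valid.
(C) Lp ⊃ Mp is axiom D, which corresponds to seriality. R is serial — valid.
(D) MLp ⊃ Lp (the dual of axiom 5) characterises the euclidean frames. R is not euclidean — not valid.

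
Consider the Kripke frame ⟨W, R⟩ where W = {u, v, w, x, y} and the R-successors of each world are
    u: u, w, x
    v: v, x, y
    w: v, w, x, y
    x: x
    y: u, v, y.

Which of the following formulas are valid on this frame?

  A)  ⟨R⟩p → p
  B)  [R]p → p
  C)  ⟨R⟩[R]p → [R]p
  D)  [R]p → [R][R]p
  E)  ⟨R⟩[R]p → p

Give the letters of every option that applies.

R is reflexive: each world relates to itself.
R is not symmetric: u R w but not w R u.
R is not transitive: u R w and w R v but not u R v.
R is not euclidean: u R w and u R u but not w R u.
R is not a subset of the identity: u R w with u ≠ w.
(A) ⟨R⟩p → p is valid only on frames where every R-edge is a self-loop. Here R ⊄ identity — not valid.
(B) [R]p → p is axiom T, which corresponds to reflexivity. R is reflexive — valid.
(C) ⟨R⟩[R]p → [R]p is the dual of axiom 5, which corresponds to the euclidean property. R is not euclidean — not valid.
(D) [R]p → [R][R]p is axiom 4; it is valid on a frame exactly when R is transitive. R is not transitive, so not valid.
(E) the dual of axiom B: valid iff R is symmetric. R is not symmetric — not valid.

B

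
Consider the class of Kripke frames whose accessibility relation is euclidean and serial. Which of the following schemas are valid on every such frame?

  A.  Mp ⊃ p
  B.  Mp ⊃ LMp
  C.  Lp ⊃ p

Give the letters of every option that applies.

B

(A) Mp ⊃ p is the converse of T; it holds exactly when R ⊆ identity. Such an R need not be a subset of the identity — not valid.
(B) axiom 5: valid iff R is euclidean. Every such R is euclidean — valid.
(C) Lp ⊃ p is axiom T, which corresponds to reflexivity. Such an R need not be reflexive — not valid.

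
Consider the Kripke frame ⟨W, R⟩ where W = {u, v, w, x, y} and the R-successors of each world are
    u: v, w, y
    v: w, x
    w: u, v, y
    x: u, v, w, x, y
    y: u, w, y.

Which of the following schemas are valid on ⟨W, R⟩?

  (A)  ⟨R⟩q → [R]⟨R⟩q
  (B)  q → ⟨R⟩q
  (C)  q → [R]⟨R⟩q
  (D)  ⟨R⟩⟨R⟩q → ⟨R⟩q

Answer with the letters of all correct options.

none

R is not reflexive: not u R u.
R is not symmetric: u R v but not v R u.
R is not transitive: u R v and v R x but not u R x.
R is not euclidean: u R v and u R y but not v R y.
(A) ⟨R⟩q → [R]⟨R⟩q (axiom 5) characterises the euclidean frames. R is not euclidean — not valid.
(B) q → ⟨R⟩q is the dual of axiom T, which corresponds to reflexivity. R is not reflexive — not valid.
(C) q → [R]⟨R⟩q is axiom B; it is valid on a frame exactly when R is symmetric. R is not symmetric, so not valid.
(D) ⟨R⟩⟨R⟩q → ⟨R⟩q (the dual of axiom 4) characterises the transitive frames. R is not transitive — not valid.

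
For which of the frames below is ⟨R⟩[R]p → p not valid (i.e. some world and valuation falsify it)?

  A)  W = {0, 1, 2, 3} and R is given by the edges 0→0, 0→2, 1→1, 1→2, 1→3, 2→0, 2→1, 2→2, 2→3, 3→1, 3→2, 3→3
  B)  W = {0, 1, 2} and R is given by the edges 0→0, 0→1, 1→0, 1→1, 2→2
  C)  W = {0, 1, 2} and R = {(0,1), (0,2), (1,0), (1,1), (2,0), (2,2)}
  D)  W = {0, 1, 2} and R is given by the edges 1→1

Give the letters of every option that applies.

none

The schema ⟨R⟩[R]p → p is the dual of axiom B; it is valid on a frame iff R is symmetric.
(A) R is symmetric (every R-edge is matched by its reverse), so the schema is valid here.
(B) R is symmetric (every R-edge is matched by its reverse), so the schema is valid here.
(C) R is symmetric (every R-edge is matched by its reverse), so the schema is valid here.
(D) R is symmetric (every R-edge is matched by its reverse), so the schema is valid here.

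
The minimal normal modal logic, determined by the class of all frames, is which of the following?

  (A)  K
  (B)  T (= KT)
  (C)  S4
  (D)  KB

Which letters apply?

(A) K is determined by exactly this class.
(B) T (= KT) is determined by the class of reflexive frames.
(C) S4 is determined by the class of reflexive and transitive frames.
(D) KB is determined by the class of symmetric frames.

A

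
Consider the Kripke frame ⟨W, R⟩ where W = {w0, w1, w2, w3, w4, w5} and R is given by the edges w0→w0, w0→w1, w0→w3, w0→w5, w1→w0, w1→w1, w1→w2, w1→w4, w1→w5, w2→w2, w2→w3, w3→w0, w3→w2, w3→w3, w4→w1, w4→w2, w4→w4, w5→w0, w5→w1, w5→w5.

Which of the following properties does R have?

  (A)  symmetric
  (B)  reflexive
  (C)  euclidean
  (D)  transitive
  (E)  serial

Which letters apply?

(A) not symmetric: w1 R w2 but not w2 R w1.
(B) reflexive: each world relates to itself.
(C) not euclidean: w0 R w1 and w0 R w3 but not w1 R w3.
(D) not transitive: w0 R w1 and w1 R w2 but not w0 R w2.
(E) serial: every world has an R-successor.

B, E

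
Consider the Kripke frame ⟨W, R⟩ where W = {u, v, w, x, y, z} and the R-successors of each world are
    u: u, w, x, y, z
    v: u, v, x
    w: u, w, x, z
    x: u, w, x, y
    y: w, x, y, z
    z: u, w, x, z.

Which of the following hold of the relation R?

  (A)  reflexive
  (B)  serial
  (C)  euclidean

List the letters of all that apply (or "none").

A, B

(A) reflexive: each world relates to itself.
(B) serial: every world has an R-successor.
(C) not euclidean: u R w and u R y but not w R y.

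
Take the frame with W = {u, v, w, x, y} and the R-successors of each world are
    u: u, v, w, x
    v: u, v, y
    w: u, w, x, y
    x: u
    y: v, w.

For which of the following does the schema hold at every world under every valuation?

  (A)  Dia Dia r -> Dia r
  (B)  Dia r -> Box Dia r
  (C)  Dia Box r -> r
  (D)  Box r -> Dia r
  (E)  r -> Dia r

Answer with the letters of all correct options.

D

R is not reflexive: not x R x.
R is not symmetric: w R x but not x R w.
R is not transitive: u R v and v R y but not u R y.
R is not euclidean: u R v and u R w but not v R w.
R is serial: every world has an R-successor.
(A) Dia Dia r -> Dia r is the dual of axiom 4; it is valid on a frame exactly when R is transitive. R is not transitive, so not valid.
(B) axiom 5: valid iff R is euclidean. R is not euclidean — not valid.
(C) Dia Box r -> r is the dual of axiom B, which corresponds to symmetry. R is not symmetric — not valid.
(D) Box r -> Dia r is axiom D, which corresponds to seriality. R is serial — valid.
(E) r -> Dia r (the dual of axiom T) characterises the reflexive frames. R is not reflexive — not valid.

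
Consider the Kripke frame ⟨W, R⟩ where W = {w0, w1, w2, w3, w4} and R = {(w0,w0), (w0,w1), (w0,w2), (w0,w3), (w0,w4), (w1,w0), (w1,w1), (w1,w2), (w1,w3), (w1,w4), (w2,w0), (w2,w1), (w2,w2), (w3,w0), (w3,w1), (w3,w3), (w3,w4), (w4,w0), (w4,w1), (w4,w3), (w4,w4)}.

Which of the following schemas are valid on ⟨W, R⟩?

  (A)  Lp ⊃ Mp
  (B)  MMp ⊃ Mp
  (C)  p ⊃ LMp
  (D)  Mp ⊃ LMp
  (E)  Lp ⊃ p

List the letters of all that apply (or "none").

A, C, E

R is reflexive: each world relates to itself.
R is symmetric: every R-edge is matched by its reverse.
R is not transitive: w2 R w0 and w0 R w3 but not w2 R w3.
R is not euclidean: w0 R w2 and w0 R w3 but not w2 R w3.
R is serial: every world has an R-successor.
(A) axiom D: valid iff R is serial. R is serial — valid.
(B) the dual of axiom 4: valid iff R is transitive. R is not transitive — not valid.
(C) p ⊃ LMp is axiom B, which corresponds to symmetry. R is symmetric — valid.
(D) Mp ⊃ LMp is axiom 5, which corresponds to the euclidean property. R is not euclidean — not valid.
(E) Lp ⊃ p is axiom T; it is valid on a frame exactly when R is reflexive. R is reflexive, so valid.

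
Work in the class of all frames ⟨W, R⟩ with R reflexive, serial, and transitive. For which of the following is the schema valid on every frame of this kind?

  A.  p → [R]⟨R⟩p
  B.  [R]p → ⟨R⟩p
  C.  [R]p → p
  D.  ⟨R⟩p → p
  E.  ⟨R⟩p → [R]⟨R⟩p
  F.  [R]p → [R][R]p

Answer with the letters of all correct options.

B, C, F

(A) axiom B: valid iff R is symmetric. Such an R need not be symmetric — not valid.
(B) axiom D: valid iff R is serial. Every such R is serial — valid.
(C) [R]p → p is axiom T, which corresponds to reflexivity. Every such R is reflexive — valid.
(D) ⟨R⟩p → p is valid only on frames where every R-edge is a self-loop. Such an R need not be a subset of the identity — not valid.
(E) axiom 5: valid iff R is euclidean. Such an R need not be euclidean — not valid.
(F) [R]p → [R][R]p is axiom 4, which corresponds to transitivity. Every such R is transitive — valid.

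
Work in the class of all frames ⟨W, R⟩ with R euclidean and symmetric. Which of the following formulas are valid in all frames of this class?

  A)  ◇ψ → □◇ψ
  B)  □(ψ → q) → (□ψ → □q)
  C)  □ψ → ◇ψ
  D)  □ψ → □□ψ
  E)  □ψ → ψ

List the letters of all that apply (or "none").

A, B, D

A symmetric euclidean relation is transitive (uRv and vRw give vRu by symmetry, then uRw by the euclidean condition, applied at v).
(A) axiom 5: valid iff R is euclidean. Every such R is euclidean — valid.
(B) this is just K, valid on every normal frame.
(C) □ψ → ◇ψ is axiom D; it is valid on a frame exactly when R is serial. Such an R need not be serial, so not valid.
(D) axiom 4: valid iff R is transitive. Every such R is transitive — valid.
(E) □ψ → ψ is axiom T; it is valid on a frame exactly when R is reflexive. Such an R need not be reflexive, so not valid.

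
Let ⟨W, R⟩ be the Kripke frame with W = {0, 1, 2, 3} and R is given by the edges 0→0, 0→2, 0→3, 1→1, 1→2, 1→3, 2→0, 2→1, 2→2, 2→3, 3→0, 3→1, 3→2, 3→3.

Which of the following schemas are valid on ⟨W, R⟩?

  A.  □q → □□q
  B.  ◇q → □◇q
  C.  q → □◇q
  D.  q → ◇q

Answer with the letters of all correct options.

C, D

R is reflexive: each world relates to itself.
R is symmetric: every R-edge is matched by its reverse.
R is not transitive: 0 R 2 and 2 R 1 but not 0 R 1.
R is not euclidean: 2 R 0 and 2 R 1 but not 0 R 1.
(A) axiom 4: valid iff R is transitive. R is not transitive — not valid.
(B) axiom 5: valid iff R is euclidean. R is not euclidean — not valid.
(C) q → □◇q is axiom B, which corresponds to symmetry. R is symmetric — valid.
(D) q → ◇q (the dual of axiom T) characterises the reflexive frames. R is reflexive — valid.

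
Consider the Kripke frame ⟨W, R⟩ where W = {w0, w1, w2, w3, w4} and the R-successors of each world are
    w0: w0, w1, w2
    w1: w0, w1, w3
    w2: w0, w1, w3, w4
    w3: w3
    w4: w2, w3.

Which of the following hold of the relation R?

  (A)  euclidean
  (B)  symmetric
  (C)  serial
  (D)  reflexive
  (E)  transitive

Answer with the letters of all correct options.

C

(A) not euclidean: w0 R w1 and w0 R w2 but not w1 R w2.
(B) not symmetric: w1 R w3 but not w3 R w1.
(C) serial: every world has an R-successor.
(D) not reflexive: not w2 R w2.
(E) not transitive: w0 R w1 and w1 R w3 but not w0 R w3.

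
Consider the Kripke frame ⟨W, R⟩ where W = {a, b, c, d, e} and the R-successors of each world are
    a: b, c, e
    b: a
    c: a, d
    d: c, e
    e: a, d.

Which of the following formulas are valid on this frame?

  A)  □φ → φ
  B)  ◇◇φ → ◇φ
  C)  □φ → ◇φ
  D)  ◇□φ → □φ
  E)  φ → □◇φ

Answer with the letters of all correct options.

C, E

R is not reflexive: not a R a.
R is symmetric: every R-edge is matched by its reverse.
R is not transitive: a R b and b R a but not a R a.
R is not euclidean: a R b and a R c but not b R c.
R is serial: every world has an R-successor.
(A) □φ → φ is axiom T, which corresponds to reflexivity. R is not reflexive — not valid.
(B) ◇◇φ → ◇φ is the dual of axiom 4; it is valid on a frame exactly when R is transitive. R is not transitive, so not valid.
(C) □φ → ◇φ (axiom D) characterises the serial frames. R is serial — valid.
(D) ◇□φ → □φ is the dual of axiom 5, which corresponds to the euclidean property. R is not euclidean — not valid.
(E) φ → □◇φ is axiom B, which corresponds to symmetry. R is symmetric — valid.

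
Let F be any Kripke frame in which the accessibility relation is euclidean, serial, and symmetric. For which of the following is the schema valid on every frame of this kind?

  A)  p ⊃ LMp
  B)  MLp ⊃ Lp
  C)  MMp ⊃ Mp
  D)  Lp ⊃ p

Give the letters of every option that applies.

Serial, symmetric and euclidean together give transitive (from symmetry + euclidean) and then reflexive; the relation is an equivalence.
(A) axiom B: valid iff R is symmetric. Every such R is symmetric — valid.
(B) the dual of axiom 5: valid iff R is euclidean. Every such R is euclidean — valid.
(C) MMp ⊃ Mp is the dual of axiom 4, which corresponds to transitivity. Every such R is transitive — valid.
(D) Lp ⊃ p (axiom T) characterises the reflexive frames. Every such R is reflexive — valid.

A, B, C, D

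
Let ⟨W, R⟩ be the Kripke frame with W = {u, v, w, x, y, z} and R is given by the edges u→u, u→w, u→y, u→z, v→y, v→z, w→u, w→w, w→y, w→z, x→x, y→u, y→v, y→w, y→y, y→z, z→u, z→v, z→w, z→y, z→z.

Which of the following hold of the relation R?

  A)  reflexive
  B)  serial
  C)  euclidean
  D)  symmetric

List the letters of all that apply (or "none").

B, D

(A) not reflexive: not v R v.
(B) serial: every world has an R-successor.
(C) not euclidean: y R u and y R v but not u R v.
(D) symmetric: every R-edge is matched by its reverse.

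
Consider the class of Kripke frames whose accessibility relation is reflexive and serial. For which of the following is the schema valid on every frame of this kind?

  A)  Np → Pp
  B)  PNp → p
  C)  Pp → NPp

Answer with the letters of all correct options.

A

(A) Np → Pp is axiom D, which corresponds to seriality. Every such R is serial — valid.
(B) PNp → p is the dual of axiom B; it is valid on a frame exactly when R is symmetric. Such an R need not be symmetric, so not valid.
(C) axiom 5: valid iff R is euclidean. Such an R need not be euclidean — not valid.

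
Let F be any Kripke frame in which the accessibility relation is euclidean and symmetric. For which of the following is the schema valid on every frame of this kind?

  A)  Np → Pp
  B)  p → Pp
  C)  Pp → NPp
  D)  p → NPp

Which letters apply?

C, D

A symmetric euclidean relation is transitive (uRv and vRw give vRu by symmetry, then uRw by the euclidean condition, applied at v).
(A) Np → Pp is axiom D; it is valid on a frame exactly when R is serial. Such an R need not be serial, so not valid.
(B) p → Pp is the dual of axiom T, which corresponds to reflexivity. Such an R need not be reflexive — not valid.
(C) Pp → NPp (axiom 5) characterises the euclidean frames. Every such R is euclidean — valid.
(D) p → NPp (axiom B) characterises the symmetric frames. Every such R is symmetric — valid.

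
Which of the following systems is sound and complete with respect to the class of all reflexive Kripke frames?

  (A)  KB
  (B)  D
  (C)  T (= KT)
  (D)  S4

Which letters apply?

(A) KB is determined by the class of symmetric frames.
(B) D is determined by the class of serial frames.
(C) T (= KT) is determined by exactly this class.
(D) S4 is determined by the class of reflexive and transitive frames.

C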